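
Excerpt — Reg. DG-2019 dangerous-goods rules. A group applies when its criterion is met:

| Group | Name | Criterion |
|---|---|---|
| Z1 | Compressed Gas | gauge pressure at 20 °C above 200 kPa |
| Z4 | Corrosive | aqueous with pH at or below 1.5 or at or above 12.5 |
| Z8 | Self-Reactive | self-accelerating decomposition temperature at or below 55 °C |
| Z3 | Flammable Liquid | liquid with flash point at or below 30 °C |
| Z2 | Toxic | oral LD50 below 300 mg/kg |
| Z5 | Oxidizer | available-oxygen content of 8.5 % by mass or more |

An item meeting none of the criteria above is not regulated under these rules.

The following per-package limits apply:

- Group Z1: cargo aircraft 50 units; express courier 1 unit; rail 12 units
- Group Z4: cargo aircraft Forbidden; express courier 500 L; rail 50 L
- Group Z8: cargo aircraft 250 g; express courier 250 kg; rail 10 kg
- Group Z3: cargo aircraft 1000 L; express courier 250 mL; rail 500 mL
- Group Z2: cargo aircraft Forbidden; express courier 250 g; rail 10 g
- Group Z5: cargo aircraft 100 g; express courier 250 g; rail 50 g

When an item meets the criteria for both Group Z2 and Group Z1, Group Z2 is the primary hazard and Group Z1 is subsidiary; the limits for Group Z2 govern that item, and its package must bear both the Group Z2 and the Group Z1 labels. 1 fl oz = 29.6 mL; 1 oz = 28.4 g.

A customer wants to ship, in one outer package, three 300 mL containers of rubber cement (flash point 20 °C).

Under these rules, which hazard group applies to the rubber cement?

Group Z3

The rubber cement has flash point 20 °C, which is ≤ 30 °C, so it is Group Z3 (Flammable Liquid).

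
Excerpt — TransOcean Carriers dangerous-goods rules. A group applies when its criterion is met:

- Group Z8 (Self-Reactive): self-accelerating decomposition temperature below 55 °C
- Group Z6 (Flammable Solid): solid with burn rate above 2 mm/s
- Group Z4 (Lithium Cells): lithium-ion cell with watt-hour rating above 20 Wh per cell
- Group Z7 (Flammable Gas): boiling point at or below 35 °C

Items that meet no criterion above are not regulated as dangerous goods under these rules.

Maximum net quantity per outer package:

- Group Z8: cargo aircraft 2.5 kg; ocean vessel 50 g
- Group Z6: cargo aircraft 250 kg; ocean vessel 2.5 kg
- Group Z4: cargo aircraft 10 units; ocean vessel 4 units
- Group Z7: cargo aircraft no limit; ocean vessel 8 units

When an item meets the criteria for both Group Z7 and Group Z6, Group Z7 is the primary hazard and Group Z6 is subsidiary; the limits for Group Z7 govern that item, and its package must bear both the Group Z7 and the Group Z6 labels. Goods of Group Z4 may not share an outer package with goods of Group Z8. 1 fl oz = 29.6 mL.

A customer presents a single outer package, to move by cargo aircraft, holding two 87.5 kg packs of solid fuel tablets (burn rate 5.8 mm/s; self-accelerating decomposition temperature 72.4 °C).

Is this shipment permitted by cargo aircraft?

Burn rate 5.8 mm/s meets the Group Z6 criterion (Flammable Solid), so the solid fuel tablets are Group Z6.
Group Z6 quantity: two 87.5 kg packs = 175 kg.
That is within the Group Z6 cargo aircraft limit of 250 kg.

Yes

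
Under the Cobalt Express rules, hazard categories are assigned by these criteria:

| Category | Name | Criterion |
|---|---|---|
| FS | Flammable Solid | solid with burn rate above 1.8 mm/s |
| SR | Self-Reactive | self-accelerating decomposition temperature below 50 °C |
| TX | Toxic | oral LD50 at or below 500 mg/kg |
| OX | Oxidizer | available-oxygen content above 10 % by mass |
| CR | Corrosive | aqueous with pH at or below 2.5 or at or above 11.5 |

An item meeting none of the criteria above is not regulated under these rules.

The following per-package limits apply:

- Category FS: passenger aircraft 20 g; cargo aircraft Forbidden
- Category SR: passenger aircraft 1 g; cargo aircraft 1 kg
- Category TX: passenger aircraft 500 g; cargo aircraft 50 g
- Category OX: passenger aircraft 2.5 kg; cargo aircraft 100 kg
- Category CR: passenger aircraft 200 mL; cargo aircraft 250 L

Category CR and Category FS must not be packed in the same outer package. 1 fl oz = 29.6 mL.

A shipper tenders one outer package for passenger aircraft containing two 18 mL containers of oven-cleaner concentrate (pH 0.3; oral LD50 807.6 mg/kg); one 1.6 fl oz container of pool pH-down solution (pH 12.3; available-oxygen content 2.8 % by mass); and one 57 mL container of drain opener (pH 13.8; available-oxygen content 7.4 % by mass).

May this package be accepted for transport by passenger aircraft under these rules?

Yes

The oven-cleaner concentrate has pH 0.3, which is ≤ 2.5, so it is Category CR (Corrosive).
Pool pH-down solution: pH 12.3 ≥ 11.5 → Category CR (Corrosive).
The drain opener has pH 13.8, which is ≥ 11.5, so it is Category CR (Corrosive).
Total Category CR: (two 18 mL containers = 36 mL) + (one 1.6 fl oz container = 47.36 mL) + 57 mL = 140.36 mL.
That is within the Category CR passenger aircraft limit of 200 mL.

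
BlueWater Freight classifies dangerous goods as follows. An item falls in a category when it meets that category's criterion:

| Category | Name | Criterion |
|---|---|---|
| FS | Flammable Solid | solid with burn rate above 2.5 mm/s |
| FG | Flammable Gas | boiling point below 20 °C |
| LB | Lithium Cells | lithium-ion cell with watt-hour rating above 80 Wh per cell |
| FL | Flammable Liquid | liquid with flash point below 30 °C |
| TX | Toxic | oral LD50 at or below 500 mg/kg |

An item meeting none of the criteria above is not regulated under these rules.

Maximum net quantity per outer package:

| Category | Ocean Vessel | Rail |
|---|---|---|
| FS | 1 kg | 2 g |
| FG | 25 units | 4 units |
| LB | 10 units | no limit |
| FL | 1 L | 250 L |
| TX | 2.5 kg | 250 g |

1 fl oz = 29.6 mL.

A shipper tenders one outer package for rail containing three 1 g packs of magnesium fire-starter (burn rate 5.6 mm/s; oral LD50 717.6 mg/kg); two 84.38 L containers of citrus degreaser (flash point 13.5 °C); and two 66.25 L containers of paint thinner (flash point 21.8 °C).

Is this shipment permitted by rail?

Burn rate 5.6 mm/s meets the Category FS criterion (Flammable Solid), so the magnesium fire-starter is Category FS.
With flash point 13.5 °C (< 30 °C), the citrus degreaser falls in Category FL.
Flash point 21.8 °C meets the Category FL criterion (Flammable Liquid), so the paint thinner is Category FL.
Total Category FL: (two 84.38 L containers = 168.76 L) + (two 66.25 L containers = 132.5 L) = 301.26 L.
301.26 L > 250 L (rail limit, Category FL) — over the limit.
Category FS quantity: three 1 g packs = 3 g.
3 g > 2 g (rail limit, Category FS) — over the limit.

No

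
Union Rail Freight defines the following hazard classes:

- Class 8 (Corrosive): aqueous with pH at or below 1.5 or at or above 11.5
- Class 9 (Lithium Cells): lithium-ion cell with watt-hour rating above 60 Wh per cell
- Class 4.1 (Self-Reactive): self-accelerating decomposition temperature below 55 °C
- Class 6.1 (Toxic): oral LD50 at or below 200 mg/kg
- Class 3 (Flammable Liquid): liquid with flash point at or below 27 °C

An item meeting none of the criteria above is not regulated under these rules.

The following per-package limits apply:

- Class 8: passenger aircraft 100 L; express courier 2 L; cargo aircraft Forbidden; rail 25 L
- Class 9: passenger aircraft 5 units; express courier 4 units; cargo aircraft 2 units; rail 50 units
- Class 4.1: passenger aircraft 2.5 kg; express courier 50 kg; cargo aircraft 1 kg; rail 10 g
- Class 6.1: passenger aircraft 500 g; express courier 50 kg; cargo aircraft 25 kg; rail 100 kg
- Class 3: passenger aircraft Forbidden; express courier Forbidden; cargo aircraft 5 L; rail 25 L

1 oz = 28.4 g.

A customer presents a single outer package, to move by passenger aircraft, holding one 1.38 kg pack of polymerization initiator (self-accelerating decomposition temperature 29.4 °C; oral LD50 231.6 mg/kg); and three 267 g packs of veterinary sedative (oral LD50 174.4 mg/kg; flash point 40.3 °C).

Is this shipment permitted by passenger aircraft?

The polymerization initiator has self-accelerating decomposition temperature 29.4 °C, which is < 55 °C, so it is Class 4.1 (Self-Reactive).
The veterinary sedative has oral LD50 174.4 mg/kg, which is ≤ 200 mg/kg, so it is Class 6.1 (Toxic).
Class 6.1 quantity: three 267 g packs = 801 g.
That exceeds the Class 6.1 passenger aircraft limit of 500 g.
Class 4.1 quantity: 1.38 kg.
That is within the Class 4.1 passenger aircraft limit of 2.5 kg.

No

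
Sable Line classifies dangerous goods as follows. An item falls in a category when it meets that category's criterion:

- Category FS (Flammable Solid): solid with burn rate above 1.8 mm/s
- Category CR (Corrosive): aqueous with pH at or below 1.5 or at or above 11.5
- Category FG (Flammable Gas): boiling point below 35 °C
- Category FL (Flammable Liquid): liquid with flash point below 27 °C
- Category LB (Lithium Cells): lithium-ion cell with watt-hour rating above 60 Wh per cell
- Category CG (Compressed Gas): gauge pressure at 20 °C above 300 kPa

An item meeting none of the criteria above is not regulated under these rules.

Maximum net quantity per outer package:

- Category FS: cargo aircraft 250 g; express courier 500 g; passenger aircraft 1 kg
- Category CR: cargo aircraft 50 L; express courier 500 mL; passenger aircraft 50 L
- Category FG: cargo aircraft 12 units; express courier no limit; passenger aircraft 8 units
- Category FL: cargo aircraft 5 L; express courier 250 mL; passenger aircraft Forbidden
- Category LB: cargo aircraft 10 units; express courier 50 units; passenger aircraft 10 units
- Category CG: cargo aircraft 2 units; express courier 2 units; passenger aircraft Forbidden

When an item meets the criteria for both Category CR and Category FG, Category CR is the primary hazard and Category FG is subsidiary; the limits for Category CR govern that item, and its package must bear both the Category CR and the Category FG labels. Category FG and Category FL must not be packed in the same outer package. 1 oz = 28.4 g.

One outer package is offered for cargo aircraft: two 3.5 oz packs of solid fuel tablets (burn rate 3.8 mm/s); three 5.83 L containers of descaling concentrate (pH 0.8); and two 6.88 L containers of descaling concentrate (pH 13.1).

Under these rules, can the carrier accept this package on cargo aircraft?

Solid fuel tablets: burn rate 3.8 mm/s > 1.8 mm/s → Category FS (Flammable Solid).
Descaling concentrate: pH 0.8 ≤ 1.5 → Category CR (Corrosive).
Descaling concentrate: pH 13.1 ≥ 11.5 → Category CR (Corrosive).
Total Category CR: (three 5.83 L containers = 17.49 L) + (two 6.88 L containers = 13.76 L) = 31.25 L.
That is within the Category CR cargo aircraft limit of 50 L.
Category FS quantity: two 3.5 oz packs = 198.8 g.
That is within the Category FS cargo aircraft limit of 250 g.
The segregation rule (Category FG with Category FL) does not apply to Category CR with Category FS.
Every hazard category is within its cargo aircraft limit and no segregation rule is violated.

Yes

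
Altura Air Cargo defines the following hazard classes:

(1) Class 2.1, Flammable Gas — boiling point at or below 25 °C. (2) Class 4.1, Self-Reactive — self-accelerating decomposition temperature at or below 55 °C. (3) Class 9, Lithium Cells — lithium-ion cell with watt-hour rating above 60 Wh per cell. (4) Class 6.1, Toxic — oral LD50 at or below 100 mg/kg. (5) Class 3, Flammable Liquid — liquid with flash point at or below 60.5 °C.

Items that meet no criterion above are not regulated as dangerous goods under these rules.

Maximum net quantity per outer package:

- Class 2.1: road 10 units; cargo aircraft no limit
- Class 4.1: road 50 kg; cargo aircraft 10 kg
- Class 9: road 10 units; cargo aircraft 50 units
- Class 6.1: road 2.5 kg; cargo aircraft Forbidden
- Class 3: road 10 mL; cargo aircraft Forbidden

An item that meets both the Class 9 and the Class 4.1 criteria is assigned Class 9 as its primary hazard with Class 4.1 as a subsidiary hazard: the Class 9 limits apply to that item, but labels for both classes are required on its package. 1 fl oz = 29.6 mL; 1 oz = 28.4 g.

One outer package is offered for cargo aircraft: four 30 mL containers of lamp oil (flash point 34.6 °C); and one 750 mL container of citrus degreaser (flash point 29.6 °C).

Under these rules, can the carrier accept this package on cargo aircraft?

Flash point 34.6 °C meets the Class 3 criterion (Flammable Liquid), so the lamp oil is Class 3.
Citrus degreaser: flash point 29.6 °C ≤ 60.5 °C → Class 3 (Flammable Liquid).
Total Class 3: (four 30 mL containers = 120 mL) + 750 mL = 870 mL.
Class 3 is Forbidden by cargo aircraft.

No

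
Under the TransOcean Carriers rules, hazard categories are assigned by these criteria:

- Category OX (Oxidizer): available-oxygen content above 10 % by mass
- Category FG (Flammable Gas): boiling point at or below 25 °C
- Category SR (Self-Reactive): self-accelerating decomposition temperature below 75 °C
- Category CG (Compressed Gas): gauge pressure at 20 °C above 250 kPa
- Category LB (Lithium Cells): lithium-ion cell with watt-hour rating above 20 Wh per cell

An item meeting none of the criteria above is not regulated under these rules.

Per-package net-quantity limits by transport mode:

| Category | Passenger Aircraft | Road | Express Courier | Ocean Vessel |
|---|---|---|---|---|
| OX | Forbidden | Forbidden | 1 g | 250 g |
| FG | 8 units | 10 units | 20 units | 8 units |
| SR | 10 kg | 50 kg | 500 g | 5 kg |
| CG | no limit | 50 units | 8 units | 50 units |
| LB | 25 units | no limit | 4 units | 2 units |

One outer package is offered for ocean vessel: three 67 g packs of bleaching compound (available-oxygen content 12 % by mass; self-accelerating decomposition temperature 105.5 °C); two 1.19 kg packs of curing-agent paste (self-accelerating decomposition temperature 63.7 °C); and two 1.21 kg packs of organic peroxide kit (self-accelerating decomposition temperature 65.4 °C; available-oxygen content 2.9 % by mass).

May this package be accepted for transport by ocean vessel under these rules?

Yes

Available-oxygen content 12 % by mass meets the Category OX criterion (Oxidizer), so the bleaching compound is Category OX.
The curing-agent paste has self-accelerating decomposition temperature 63.7 °C, which is < 75 °C, so it is Category SR (Self-Reactive).
Organic peroxide kit: self-accelerating decomposition temperature 65.4 °C < 75 °C → Category SR (Self-Reactive).
Category OX quantity: three 67 g packs = 201 g.
201 g ≤ 250 g (ocean vessel limit, Category OX) — within limit.
Category SR net quantity: (two 1.19 kg packs = 2.38 kg) + (two 1.21 kg packs = 2.42 kg) = 4.8 kg.
That is within the Category SR ocean vessel limit of 5 kg.
Every hazard category is within its ocean vessel limit and no segregation rule is violated.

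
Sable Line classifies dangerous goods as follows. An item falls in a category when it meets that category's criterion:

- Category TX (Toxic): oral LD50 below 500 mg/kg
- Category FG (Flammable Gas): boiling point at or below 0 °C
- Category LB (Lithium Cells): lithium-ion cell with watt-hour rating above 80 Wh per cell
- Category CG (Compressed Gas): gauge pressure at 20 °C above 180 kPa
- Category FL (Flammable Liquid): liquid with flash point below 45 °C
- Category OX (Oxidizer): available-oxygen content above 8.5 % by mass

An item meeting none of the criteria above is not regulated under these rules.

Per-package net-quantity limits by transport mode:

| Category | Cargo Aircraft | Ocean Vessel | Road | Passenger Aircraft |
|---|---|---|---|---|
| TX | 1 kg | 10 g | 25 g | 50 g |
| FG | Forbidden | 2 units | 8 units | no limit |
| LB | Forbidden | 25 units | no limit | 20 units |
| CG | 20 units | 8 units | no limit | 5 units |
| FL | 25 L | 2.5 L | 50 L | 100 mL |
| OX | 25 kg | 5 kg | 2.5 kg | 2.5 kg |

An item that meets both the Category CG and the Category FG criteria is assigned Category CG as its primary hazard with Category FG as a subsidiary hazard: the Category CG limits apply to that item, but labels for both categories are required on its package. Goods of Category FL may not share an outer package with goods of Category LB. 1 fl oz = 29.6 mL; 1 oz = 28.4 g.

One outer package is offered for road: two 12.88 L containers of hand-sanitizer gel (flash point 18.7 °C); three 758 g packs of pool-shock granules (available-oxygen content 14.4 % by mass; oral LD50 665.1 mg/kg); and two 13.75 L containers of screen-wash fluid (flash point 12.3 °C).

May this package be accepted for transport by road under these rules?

The hand-sanitizer gel has flash point 18.7 °C, which is < 45 °C, so it is Category FL (Flammable Liquid).
Available-oxygen content 14.4 % by mass meets the Category OX criterion (Oxidizer), so the pool-shock granules are Category OX.
Flash point 12.3 °C meets the Category FL criterion (Flammable Liquid), so the screen-wash fluid is Category FL.
Total Category FL: (two 12.88 L containers = 25.76 L) + (two 13.75 L containers = 27.5 L) = 53.26 L.
53.26 L > 50 L (road limit, Category FL) — over the limit.
Category OX quantity: three 758 g packs = 2.274 kg.
2.274 kg is within the road limit of 2.5 kg for Category OX.
The segregation rule (Category FL with Category LB) does not apply to Category FL with Category OX.

No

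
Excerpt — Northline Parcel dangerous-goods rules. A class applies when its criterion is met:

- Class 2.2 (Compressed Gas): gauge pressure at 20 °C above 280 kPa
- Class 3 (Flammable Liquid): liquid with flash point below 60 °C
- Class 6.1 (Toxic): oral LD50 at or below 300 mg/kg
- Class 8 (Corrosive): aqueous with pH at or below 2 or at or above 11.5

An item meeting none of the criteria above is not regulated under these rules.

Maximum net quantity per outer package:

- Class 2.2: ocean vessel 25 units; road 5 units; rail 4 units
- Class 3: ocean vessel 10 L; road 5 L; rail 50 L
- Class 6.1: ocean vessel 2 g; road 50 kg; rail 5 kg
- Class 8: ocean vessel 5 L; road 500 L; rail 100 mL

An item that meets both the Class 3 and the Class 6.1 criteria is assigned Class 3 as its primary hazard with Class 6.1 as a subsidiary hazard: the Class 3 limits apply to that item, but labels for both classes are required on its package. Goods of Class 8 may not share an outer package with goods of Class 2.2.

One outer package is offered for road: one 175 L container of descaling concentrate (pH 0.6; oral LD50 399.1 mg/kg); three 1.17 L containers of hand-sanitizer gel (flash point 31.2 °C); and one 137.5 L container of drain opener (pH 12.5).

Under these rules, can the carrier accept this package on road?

Descaling concentrate: pH 0.6 ≤ 2 → Class 8 (Corrosive).
The hand-sanitizer gel has flash point 31.2 °C, which is < 60 °C, so it is Class 3 (Flammable Liquid).
With pH 12.5 (≥ 11.5), the drain opener falls in Class 8.
Class 8 net quantity: 175 L + 137.5 L = 312.5 L.
312.5 L ≤ 500 L (road limit, Class 8) — within limit.
Class 3 quantity: three 1.17 L containers = 3.51 L.
3.51 L is within the road limit of 5 L for Class 3.
The segregation rule (Class 8 with Class 2.2) does not apply to Class 8 with Class 3.
Every hazard class is within its road limit and no segregation rule is violated.

Yes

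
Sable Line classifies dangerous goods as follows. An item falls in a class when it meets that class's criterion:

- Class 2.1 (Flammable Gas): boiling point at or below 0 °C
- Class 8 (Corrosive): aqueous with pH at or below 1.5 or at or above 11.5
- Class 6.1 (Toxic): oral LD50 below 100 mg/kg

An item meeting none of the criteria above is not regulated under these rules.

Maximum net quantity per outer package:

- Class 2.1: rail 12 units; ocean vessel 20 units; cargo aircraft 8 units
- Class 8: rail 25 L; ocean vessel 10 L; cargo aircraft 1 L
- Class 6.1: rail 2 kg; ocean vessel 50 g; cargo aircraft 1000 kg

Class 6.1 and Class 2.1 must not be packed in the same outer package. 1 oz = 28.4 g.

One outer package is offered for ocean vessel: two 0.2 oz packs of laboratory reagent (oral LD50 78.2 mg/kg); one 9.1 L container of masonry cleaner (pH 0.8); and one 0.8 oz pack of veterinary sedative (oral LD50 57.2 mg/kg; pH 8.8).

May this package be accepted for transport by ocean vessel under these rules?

Laboratory reagent: oral LD50 78.2 mg/kg < 100 mg/kg → Class 6.1 (Toxic).
With pH 0.8 (≤ 1.5), the masonry cleaner falls in Class 8.
Veterinary sedative: oral LD50 57.2 mg/kg < 100 mg/kg → Class 6.1 (Toxic).
Class 6.1 net quantity: (two 0.2 oz packs = 11.36 g) + (one 0.8 oz pack = 22.72 g) = 34.08 g.
That is within the Class 6.1 ocean vessel limit of 50 g.
Class 8 quantity: 9.1 L.
9.1 L ≤ 10 L (ocean vessel limit, Class 8) — within limit.
The segregation rule (Class 6.1 with Class 2.1) does not apply to Class 6.1 with Class 8.
Every hazard class is within its ocean vessel limit and no segregation rule is violated.

Yes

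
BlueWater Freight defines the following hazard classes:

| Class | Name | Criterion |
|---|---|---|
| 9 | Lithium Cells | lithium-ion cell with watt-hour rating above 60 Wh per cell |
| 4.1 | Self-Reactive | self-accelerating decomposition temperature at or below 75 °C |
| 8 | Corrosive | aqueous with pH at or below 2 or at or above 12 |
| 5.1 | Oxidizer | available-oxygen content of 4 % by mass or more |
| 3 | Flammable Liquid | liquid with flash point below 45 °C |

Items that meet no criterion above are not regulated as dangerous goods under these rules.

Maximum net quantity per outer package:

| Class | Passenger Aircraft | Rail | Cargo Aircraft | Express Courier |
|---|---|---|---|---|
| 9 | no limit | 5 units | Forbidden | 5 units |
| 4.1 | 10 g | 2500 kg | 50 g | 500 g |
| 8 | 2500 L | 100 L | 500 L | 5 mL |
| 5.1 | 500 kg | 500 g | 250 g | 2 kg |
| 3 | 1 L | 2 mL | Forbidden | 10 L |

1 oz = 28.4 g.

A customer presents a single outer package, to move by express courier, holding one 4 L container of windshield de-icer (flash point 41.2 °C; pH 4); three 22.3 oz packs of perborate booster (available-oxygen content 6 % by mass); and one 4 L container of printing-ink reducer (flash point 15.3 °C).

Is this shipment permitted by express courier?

Yes

With flash point 41.2 °C (< 45 °C), the windshield de-icer falls in Class 3.
With available-oxygen content 6 % by mass (≥ 4 % by mass), the perborate booster falls in Class 5.1.
Flash point 15.3 °C meets the Class 3 criterion (Flammable Liquid), so the printing-ink reducer is Class 3.
Class 3 net quantity: 4 L + 4 L = 8 L.
8 L ≤ 10 L (express courier limit, Class 3) — within limit.
Class 5.1 quantity: three 22.3 oz packs = 1899.96 g.
That is within the Class 5.1 express courier limit of 2 kg.
Every hazard class is within its express courier limit and no segregation rule is violated.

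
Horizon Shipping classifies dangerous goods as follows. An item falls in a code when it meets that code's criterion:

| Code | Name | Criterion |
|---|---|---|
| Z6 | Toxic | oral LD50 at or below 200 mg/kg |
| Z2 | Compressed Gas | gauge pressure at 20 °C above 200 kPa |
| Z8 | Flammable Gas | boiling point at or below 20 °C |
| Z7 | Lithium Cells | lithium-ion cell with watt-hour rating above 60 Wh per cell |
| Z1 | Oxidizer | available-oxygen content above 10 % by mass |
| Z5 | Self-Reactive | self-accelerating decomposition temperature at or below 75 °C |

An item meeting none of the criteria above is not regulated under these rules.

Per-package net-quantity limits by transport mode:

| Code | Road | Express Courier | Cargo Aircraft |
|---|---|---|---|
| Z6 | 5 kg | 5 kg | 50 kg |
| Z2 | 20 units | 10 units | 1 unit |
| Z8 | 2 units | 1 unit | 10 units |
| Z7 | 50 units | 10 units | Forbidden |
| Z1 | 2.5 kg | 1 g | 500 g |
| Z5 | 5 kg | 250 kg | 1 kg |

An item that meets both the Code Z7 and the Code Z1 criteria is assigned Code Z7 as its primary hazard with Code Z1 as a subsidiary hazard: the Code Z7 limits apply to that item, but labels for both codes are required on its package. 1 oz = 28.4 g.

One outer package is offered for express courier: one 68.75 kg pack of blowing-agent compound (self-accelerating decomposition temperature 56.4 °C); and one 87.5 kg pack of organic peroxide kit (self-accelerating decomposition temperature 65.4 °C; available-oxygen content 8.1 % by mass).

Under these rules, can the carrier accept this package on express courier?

Yes

With self-accelerating decomposition temperature 56.4 °C (≤ 75 °C), the blowing-agent compound falls in Code Z5.
Organic peroxide kit: self-accelerating decomposition temperature 65.4 °C ≤ 75 °C → Code Z5 (Self-Reactive).
Code Z5 net quantity: 68.75 kg + 87.5 kg = 156.25 kg.
156.25 kg is within the express courier limit of 250 kg for Code Z5.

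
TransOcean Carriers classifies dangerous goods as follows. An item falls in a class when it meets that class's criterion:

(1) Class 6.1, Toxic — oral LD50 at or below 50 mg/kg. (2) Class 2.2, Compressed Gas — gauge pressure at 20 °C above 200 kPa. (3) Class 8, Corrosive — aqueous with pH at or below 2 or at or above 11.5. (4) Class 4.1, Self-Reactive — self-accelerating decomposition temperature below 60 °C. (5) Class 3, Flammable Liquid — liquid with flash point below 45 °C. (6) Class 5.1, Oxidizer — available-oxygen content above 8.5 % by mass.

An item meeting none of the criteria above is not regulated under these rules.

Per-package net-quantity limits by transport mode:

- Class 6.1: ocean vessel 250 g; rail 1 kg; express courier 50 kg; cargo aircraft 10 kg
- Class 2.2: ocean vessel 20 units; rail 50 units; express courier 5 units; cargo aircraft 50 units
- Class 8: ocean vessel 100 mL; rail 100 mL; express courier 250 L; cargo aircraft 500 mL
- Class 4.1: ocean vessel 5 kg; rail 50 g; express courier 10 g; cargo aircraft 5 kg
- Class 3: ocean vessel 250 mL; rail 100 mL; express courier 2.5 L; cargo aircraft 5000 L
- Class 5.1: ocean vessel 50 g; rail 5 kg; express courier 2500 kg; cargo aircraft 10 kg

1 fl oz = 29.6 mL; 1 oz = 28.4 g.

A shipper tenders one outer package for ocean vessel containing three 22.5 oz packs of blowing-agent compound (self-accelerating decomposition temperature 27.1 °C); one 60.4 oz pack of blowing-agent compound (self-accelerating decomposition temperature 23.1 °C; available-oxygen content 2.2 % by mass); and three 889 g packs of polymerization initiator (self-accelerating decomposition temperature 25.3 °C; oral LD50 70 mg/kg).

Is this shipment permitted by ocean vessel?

Self-accelerating decomposition temperature 27.1 °C meets the Class 4.1 criterion (Self-Reactive), so the blowing-agent compound is Class 4.1.
With self-accelerating decomposition temperature 23.1 °C (< 60 °C), the blowing-agent compound falls in Class 4.1.
With self-accelerating decomposition temperature 25.3 °C (< 60 °C), the polymerization initiator falls in Class 4.1.
Total Class 4.1: (three 22.5 oz packs = 1.917 kg) + (one 60.4 oz pack = 1715.36 g) + (three 889 g packs = 2.667 kg) = 6299.36 g.
That exceeds the Class 4.1 ocean vessel limit of 5 kg.

No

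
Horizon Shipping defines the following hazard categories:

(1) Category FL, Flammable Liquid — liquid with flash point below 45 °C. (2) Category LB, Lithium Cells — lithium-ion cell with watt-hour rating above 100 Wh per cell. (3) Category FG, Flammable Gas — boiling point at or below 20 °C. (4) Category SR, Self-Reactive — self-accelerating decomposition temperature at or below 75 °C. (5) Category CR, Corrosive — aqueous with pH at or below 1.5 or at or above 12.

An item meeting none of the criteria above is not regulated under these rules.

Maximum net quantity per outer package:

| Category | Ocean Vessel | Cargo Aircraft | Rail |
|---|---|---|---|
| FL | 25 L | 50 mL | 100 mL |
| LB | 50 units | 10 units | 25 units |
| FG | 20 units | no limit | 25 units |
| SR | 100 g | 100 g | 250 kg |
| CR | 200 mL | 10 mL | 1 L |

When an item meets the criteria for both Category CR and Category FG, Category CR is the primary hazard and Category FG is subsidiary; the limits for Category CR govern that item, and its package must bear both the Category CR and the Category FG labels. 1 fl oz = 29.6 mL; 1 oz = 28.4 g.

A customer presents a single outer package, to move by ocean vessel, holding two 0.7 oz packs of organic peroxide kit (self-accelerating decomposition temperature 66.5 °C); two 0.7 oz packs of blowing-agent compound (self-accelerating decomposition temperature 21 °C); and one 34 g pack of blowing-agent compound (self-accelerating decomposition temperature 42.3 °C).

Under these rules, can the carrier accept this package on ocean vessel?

No

The organic peroxide kit has self-accelerating decomposition temperature 66.5 °C, which is ≤ 75 °C, so it is Category SR (Self-Reactive).
Self-accelerating decomposition temperature 21 °C meets the Category SR criterion (Self-Reactive), so the blowing-agent compound is Category SR.
Blowing-agent compound: self-accelerating decomposition temperature 42.3 °C ≤ 75 °C → Category SR (Self-Reactive).
Total Category SR: (two 0.7 oz packs = 39.76 g) + (two 0.7 oz packs = 39.76 g) + 34 g = 113.52 g.
That exceeds the Category SR ocean vessel limit of 100 g.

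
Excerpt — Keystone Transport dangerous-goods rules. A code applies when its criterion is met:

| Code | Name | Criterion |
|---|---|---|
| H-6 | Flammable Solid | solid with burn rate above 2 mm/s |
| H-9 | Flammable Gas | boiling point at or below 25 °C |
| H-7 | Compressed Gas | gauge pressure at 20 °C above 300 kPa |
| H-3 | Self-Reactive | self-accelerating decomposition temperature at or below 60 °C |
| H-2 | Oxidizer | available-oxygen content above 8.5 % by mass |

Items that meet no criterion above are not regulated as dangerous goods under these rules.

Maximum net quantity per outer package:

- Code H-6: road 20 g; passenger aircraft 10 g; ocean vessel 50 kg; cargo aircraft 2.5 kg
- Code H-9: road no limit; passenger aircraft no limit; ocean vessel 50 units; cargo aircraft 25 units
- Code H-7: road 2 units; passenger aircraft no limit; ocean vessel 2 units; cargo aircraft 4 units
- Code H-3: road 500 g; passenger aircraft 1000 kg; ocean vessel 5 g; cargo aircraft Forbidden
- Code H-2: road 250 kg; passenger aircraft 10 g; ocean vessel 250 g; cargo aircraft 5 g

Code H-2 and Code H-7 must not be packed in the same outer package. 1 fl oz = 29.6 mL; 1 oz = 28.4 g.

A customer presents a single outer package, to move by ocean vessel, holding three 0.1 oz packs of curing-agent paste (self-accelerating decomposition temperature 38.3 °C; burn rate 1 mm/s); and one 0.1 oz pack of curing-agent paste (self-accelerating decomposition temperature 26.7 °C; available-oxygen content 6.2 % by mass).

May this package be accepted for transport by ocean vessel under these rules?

No

Self-accelerating decomposition temperature 38.3 °C meets the Code H-3 criterion (Self-Reactive), so the curing-agent paste is Code H-3.
Self-accelerating decomposition temperature 26.7 °C meets the Code H-3 criterion (Self-Reactive), so the curing-agent paste is Code H-3.
Total Code H-3: (three 0.1 oz packs = 8.52 g) + (one 0.1 oz pack = 2.84 g) = 11.36 g.
That exceeds the Code H-3 ocean vessel limit of 5 g.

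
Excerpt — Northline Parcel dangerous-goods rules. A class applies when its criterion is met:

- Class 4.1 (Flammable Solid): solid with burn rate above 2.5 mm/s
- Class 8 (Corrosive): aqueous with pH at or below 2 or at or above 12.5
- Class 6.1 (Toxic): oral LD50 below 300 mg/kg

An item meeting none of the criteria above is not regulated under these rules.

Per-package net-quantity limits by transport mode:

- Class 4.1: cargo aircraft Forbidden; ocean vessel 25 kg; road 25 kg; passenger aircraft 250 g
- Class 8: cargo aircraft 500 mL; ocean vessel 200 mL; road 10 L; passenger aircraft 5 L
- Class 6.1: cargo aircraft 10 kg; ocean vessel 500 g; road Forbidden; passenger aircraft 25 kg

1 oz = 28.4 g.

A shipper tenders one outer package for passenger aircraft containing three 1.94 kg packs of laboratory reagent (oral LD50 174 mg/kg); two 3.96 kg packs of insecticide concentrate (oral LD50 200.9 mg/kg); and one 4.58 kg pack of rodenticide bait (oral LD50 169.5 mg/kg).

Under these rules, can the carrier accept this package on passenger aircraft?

Laboratory reagent: oral LD50 174 mg/kg < 300 mg/kg → Class 6.1 (Toxic).
The insecticide concentrate has oral LD50 200.9 mg/kg, which is < 300 mg/kg, so it is Class 6.1 (Toxic).
The rodenticide bait has oral LD50 169.5 mg/kg, which is < 300 mg/kg, so it is Class 6.1 (Toxic).
Class 6.1 net quantity: (three 1.94 kg packs = 5.82 kg) + (two 3.96 kg packs = 7.92 kg) + 4.58 kg = 18.32 kg.
That is within the Class 6.1 passenger aircraft limit of 25 kg.

Yes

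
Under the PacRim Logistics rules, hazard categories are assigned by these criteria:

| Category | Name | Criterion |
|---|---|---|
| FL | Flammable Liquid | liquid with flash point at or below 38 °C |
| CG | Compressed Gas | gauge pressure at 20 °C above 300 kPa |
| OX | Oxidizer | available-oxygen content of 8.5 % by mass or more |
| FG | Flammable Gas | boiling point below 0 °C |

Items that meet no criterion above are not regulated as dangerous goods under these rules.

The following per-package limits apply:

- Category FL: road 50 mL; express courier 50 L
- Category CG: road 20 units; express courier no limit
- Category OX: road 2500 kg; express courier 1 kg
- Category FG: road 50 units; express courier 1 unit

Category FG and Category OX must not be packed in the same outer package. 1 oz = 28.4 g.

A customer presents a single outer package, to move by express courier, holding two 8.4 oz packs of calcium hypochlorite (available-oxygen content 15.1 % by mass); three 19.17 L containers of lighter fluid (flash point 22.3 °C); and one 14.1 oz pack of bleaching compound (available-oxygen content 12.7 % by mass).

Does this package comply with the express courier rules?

The calcium hypochlorite has available-oxygen content 15.1 % by mass, which is ≥ 8.5 % by mass, so it is Category OX (Oxidizer).
The lighter fluid has flash point 22.3 °C, which is ≤ 38 °C, so it is Category FL (Flammable Liquid).
The bleaching compound has available-oxygen content 12.7 % by mass, which is ≥ 8.5 % by mass, so it is Category OX (Oxidizer).
Total Category OX: (two 8.4 oz packs = 477.12 g) + (one 14.1 oz pack = 400.44 g) = 877.56 g.
877.56 g is within the express courier limit of 1 kg for Category OX.
Category FL quantity: three 19.17 L containers = 57.51 L.
57.51 L exceeds the express courier limit of 50 L for Category FL.
The segregation rule (Category FG with Category OX) does not apply to Category OX with Category FL.

No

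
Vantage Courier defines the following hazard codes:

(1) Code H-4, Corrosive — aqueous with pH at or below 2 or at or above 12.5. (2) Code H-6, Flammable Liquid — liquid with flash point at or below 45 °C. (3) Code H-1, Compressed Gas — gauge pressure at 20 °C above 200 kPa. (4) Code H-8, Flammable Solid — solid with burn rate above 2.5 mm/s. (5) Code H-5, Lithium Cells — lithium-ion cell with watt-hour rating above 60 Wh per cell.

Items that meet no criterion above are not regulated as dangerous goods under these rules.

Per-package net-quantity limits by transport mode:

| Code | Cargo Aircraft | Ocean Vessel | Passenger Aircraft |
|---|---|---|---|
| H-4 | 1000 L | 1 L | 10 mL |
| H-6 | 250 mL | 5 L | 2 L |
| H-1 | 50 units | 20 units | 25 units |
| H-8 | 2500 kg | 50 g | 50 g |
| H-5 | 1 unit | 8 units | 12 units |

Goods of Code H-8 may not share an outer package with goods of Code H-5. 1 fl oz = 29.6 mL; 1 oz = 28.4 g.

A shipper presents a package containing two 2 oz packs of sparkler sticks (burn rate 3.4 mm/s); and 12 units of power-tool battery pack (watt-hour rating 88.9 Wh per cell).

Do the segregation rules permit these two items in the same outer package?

No

Burn rate 3.4 mm/s meets the Code H-8 criterion (Flammable Solid), so the sparkler sticks are Code H-8.
With watt-hour rating 88.9 Wh per cell (> 60 Wh per cell), the power-tool battery pack falls in Code H-5.
Code H-8 and Code H-5 may not share an outer package.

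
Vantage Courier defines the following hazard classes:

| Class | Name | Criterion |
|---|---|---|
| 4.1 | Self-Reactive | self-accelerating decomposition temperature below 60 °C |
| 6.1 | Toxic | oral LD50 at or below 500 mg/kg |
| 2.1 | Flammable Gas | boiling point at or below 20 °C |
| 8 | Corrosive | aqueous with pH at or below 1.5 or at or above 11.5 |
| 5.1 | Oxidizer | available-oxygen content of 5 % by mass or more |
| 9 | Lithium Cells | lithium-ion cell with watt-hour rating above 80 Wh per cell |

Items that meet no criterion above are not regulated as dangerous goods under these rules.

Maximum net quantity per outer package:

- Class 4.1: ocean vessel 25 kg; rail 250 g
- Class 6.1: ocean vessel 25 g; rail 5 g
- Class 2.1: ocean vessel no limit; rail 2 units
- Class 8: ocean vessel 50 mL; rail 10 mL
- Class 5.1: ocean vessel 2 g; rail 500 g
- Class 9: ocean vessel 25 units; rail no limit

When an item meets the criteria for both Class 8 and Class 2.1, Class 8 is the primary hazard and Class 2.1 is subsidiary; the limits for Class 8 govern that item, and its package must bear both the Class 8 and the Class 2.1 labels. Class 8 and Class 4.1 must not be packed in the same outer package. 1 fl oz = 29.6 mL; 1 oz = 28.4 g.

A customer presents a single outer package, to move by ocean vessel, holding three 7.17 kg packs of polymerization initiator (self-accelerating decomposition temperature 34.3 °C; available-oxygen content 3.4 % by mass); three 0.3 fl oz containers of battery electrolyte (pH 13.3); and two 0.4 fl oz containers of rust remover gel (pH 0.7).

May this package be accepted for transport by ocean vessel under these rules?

The polymerization initiator has self-accelerating decomposition temperature 34.3 °C, which is < 60 °C, so it is Class 4.1 (Self-Reactive).
With pH 13.3 (≥ 11.5), the battery electrolyte falls in Class 8.
With pH 0.7 (≤ 1.5), the rust remover gel falls in Class 8.
Class 8 net quantity: (three 0.3 fl oz containers = 26.64 mL) + (two 0.4 fl oz containers = 23.68 mL) = 50.32 mL.
That exceeds the Class 8 ocean vessel limit of 50 mL.
Class 4.1 quantity: three 7.17 kg packs = 21.51 kg.
21.51 kg is within the ocean vessel limit of 25 kg for Class 4.1.
Class 8 and Class 4.1 may not share an outer package.

No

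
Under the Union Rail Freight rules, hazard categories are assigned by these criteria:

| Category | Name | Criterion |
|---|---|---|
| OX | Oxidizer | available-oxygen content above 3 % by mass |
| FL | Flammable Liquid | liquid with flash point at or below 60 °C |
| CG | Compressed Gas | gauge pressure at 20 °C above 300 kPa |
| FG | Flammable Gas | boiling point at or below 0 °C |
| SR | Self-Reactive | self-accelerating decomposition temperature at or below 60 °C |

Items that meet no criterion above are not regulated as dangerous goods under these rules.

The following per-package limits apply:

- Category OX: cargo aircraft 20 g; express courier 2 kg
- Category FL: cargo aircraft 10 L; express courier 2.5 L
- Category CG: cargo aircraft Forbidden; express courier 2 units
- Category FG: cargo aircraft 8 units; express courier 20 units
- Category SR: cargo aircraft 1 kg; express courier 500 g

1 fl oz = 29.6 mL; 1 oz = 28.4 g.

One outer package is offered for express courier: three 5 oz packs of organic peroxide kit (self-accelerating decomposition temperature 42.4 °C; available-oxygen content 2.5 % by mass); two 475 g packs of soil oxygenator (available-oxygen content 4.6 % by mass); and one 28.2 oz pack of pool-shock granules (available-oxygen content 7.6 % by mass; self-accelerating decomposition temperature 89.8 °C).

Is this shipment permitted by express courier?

Self-accelerating decomposition temperature 42.4 °C meets the Category SR criterion (Self-Reactive), so the organic peroxide kit is Category SR.
Soil oxygenator: available-oxygen content 4.6 % by mass > 3 % by mass → Category OX (Oxidizer).
With available-oxygen content 7.6 % by mass (> 3 % by mass), the pool-shock granules fall in Category OX.
Total Category OX: (two 475 g packs = 950 g) + (one 28.2 oz pack = 800.88 g) = 1750.88 g.
That is within the Category OX express courier limit of 2 kg.
Category SR quantity: three 5 oz packs = 426 g.
426 g ≤ 500 g (express courier limit, Category SR) — within limit.
Every hazard category is within its express courier limit and no segregation rule is violated.

Yes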